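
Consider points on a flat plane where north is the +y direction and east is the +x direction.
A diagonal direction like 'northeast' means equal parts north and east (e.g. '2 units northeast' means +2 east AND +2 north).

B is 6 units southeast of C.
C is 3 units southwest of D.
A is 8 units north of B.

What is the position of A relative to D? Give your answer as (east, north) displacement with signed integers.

Answer: A is at (east=3, north=-1) relative to D.

Derivation:
Place D at the origin (east=0, north=0).
  C is 3 units southwest of D: delta (east=-3, north=-3); C at (east=-3, north=-3).
  B is 6 units southeast of C: delta (east=+6, north=-6); B at (east=3, north=-9).
  A is 8 units north of B: delta (east=+0, north=+8); A at (east=3, north=-1).
Therefore A relative to D: (east=3, north=-1).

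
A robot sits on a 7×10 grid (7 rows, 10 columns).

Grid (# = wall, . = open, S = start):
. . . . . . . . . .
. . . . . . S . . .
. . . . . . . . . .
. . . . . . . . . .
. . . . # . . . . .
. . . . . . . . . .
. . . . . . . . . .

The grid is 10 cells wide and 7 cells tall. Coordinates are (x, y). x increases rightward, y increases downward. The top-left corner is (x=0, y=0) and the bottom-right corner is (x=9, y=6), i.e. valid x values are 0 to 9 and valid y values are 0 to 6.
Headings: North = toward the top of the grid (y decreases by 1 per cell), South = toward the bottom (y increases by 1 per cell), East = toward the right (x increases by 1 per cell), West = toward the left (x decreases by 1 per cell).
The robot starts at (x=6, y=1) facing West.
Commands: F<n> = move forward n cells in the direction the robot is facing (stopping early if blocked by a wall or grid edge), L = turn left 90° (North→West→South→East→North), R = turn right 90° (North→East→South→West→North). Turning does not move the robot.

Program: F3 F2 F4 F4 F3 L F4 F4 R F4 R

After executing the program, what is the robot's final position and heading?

Answer: Final position: (x=0, y=6), facing North

Derivation:
Start: (x=6, y=1), facing West
  F3: move forward 3, now at (x=3, y=1)
  F2: move forward 2, now at (x=1, y=1)
  F4: move forward 1/4 (blocked), now at (x=0, y=1)
  F4: move forward 0/4 (blocked), now at (x=0, y=1)
  F3: move forward 0/3 (blocked), now at (x=0, y=1)
  L: turn left, now facing South
  F4: move forward 4, now at (x=0, y=5)
  F4: move forward 1/4 (blocked), now at (x=0, y=6)
  R: turn right, now facing West
  F4: move forward 0/4 (blocked), now at (x=0, y=6)
  R: turn right, now facing North
Final: (x=0, y=6), facing North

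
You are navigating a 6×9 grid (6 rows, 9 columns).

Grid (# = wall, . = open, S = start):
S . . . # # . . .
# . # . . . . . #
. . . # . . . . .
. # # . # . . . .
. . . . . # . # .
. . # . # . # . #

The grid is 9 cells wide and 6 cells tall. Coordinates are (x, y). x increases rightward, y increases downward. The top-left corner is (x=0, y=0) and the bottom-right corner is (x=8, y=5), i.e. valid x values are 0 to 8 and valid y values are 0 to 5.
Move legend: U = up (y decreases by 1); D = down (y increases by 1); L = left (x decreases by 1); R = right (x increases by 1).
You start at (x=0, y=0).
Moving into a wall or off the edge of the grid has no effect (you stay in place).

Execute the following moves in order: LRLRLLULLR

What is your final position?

Start: (x=0, y=0)
  L (left): blocked, stay at (x=0, y=0)
  R (right): (x=0, y=0) -> (x=1, y=0)
  L (left): (x=1, y=0) -> (x=0, y=0)
  R (right): (x=0, y=0) -> (x=1, y=0)
  L (left): (x=1, y=0) -> (x=0, y=0)
  L (left): blocked, stay at (x=0, y=0)
  U (up): blocked, stay at (x=0, y=0)
  L (left): blocked, stay at (x=0, y=0)
  L (left): blocked, stay at (x=0, y=0)
  R (right): (x=0, y=0) -> (x=1, y=0)
Final: (x=1, y=0)

Answer: Final position: (x=1, y=0)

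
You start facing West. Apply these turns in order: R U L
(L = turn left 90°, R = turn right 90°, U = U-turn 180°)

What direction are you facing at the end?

Answer: Final heading: East

Derivation:
Start: West
  R (right (90° clockwise)) -> North
  U (U-turn (180°)) -> South
  L (left (90° counter-clockwise)) -> East
Final: East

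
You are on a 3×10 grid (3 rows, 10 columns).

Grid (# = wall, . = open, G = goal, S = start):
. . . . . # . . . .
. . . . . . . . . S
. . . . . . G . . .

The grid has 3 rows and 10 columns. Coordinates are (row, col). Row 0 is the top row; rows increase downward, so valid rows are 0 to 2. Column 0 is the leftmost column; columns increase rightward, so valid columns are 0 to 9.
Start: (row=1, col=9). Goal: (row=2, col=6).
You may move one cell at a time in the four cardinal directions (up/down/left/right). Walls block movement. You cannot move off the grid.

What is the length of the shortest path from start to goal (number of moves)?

BFS from (row=1, col=9) until reaching (row=2, col=6):
  Distance 0: (row=1, col=9)
  Distance 1: (row=0, col=9), (row=1, col=8), (row=2, col=9)
  Distance 2: (row=0, col=8), (row=1, col=7), (row=2, col=8)
  Distance 3: (row=0, col=7), (row=1, col=6), (row=2, col=7)
  Distance 4: (row=0, col=6), (row=1, col=5), (row=2, col=6)  <- goal reached here
One shortest path (4 moves): (row=1, col=9) -> (row=1, col=8) -> (row=1, col=7) -> (row=1, col=6) -> (row=2, col=6)

Answer: Shortest path length: 4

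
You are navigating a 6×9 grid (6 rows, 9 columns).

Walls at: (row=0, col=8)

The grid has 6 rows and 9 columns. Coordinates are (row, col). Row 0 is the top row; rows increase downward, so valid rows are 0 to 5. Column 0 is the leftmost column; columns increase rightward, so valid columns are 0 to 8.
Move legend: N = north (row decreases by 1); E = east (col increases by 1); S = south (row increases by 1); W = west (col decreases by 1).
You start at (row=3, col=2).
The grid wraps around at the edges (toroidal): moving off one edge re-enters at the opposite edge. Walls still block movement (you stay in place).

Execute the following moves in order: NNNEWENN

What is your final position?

Answer: Final position: (row=4, col=3)

Derivation:
Start: (row=3, col=2)
  N (north): (row=3, col=2) -> (row=2, col=2)
  N (north): (row=2, col=2) -> (row=1, col=2)
  N (north): (row=1, col=2) -> (row=0, col=2)
  E (east): (row=0, col=2) -> (row=0, col=3)
  W (west): (row=0, col=3) -> (row=0, col=2)
  E (east): (row=0, col=2) -> (row=0, col=3)
  N (north): (row=0, col=3) -> (row=5, col=3)
  N (north): (row=5, col=3) -> (row=4, col=3)
Final: (row=4, col=3)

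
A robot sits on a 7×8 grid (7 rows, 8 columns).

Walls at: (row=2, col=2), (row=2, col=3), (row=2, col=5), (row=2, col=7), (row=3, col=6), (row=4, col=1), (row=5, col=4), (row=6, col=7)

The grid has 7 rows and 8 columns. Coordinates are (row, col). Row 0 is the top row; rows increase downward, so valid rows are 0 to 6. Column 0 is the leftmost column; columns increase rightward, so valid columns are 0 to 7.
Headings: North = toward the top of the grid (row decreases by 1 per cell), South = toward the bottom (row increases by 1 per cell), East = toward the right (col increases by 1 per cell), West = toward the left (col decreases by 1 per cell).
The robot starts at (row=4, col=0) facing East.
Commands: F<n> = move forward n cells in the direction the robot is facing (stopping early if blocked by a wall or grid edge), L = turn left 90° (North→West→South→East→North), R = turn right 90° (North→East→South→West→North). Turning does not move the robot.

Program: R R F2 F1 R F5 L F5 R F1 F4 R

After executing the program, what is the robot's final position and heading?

Start: (row=4, col=0), facing East
  R: turn right, now facing South
  R: turn right, now facing West
  F2: move forward 0/2 (blocked), now at (row=4, col=0)
  F1: move forward 0/1 (blocked), now at (row=4, col=0)
  R: turn right, now facing North
  F5: move forward 4/5 (blocked), now at (row=0, col=0)
  L: turn left, now facing West
  F5: move forward 0/5 (blocked), now at (row=0, col=0)
  R: turn right, now facing North
  F1: move forward 0/1 (blocked), now at (row=0, col=0)
  F4: move forward 0/4 (blocked), now at (row=0, col=0)
  R: turn right, now facing East
Final: (row=0, col=0), facing East

Answer: Final position: (row=0, col=0), facing East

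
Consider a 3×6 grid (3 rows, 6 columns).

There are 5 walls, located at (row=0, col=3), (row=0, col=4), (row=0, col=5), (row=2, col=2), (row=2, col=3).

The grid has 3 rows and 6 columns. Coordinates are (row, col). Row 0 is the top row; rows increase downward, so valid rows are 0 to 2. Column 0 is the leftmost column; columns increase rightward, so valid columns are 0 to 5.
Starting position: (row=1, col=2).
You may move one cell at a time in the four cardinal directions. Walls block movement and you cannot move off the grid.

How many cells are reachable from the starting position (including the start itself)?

Answer: Reachable cells: 13

Derivation:
BFS flood-fill from (row=1, col=2):
  Distance 0: (row=1, col=2)
  Distance 1: (row=0, col=2), (row=1, col=1), (row=1, col=3)
  Distance 2: (row=0, col=1), (row=1, col=0), (row=1, col=4), (row=2, col=1)
  Distance 3: (row=0, col=0), (row=1, col=5), (row=2, col=0), (row=2, col=4)
  Distance 4: (row=2, col=5)
Total reachable: 13 (grid has 13 open cells total)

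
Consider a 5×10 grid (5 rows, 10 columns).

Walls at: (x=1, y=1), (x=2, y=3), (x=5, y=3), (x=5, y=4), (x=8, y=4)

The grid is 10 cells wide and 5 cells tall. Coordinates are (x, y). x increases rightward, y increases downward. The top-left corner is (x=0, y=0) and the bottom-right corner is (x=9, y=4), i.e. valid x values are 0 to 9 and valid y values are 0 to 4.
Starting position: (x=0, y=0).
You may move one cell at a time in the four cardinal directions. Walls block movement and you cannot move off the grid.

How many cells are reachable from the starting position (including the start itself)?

BFS flood-fill from (x=0, y=0):
  Distance 0: (x=0, y=0)
  Distance 1: (x=1, y=0), (x=0, y=1)
  Distance 2: (x=2, y=0), (x=0, y=2)
  Distance 3: (x=3, y=0), (x=2, y=1), (x=1, y=2), (x=0, y=3)
  Distance 4: (x=4, y=0), (x=3, y=1), (x=2, y=2), (x=1, y=3), (x=0, y=4)
  Distance 5: (x=5, y=0), (x=4, y=1), (x=3, y=2), (x=1, y=4)
  Distance 6: (x=6, y=0), (x=5, y=1), (x=4, y=2), (x=3, y=3), (x=2, y=4)
  Distance 7: (x=7, y=0), (x=6, y=1), (x=5, y=2), (x=4, y=3), (x=3, y=4)
  Distance 8: (x=8, y=0), (x=7, y=1), (x=6, y=2), (x=4, y=4)
  Distance 9: (x=9, y=0), (x=8, y=1), (x=7, y=2), (x=6, y=3)
  Distance 10: (x=9, y=1), (x=8, y=2), (x=7, y=3), (x=6, y=4)
  Distance 11: (x=9, y=2), (x=8, y=3), (x=7, y=4)
  Distance 12: (x=9, y=3)
  Distance 13: (x=9, y=4)
Total reachable: 45 (grid has 45 open cells total)

Answer: Reachable cells: 45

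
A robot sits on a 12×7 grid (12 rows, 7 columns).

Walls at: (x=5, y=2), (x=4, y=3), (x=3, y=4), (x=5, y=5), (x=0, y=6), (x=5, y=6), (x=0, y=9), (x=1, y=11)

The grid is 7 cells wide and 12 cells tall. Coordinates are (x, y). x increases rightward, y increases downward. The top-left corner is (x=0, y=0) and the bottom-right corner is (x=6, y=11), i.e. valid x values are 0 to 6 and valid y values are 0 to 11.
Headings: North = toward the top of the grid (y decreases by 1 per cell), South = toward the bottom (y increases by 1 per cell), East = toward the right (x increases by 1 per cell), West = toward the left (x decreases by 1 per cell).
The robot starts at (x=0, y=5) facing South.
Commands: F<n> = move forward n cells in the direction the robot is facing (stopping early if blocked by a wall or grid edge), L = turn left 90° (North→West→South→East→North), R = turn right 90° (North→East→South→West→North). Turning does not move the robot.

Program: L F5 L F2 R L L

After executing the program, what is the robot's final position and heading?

Answer: Final position: (x=4, y=4), facing West

Derivation:
Start: (x=0, y=5), facing South
  L: turn left, now facing East
  F5: move forward 4/5 (blocked), now at (x=4, y=5)
  L: turn left, now facing North
  F2: move forward 1/2 (blocked), now at (x=4, y=4)
  R: turn right, now facing East
  L: turn left, now facing North
  L: turn left, now facing West
Final: (x=4, y=4), facing West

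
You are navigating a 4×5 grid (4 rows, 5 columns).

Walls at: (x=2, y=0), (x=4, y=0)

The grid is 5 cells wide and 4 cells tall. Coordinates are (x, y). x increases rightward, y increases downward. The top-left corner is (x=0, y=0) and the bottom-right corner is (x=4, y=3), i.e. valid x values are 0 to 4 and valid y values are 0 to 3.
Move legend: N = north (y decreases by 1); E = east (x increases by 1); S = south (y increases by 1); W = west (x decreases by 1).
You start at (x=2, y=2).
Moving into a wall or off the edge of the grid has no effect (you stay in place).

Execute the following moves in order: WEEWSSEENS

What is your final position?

Start: (x=2, y=2)
  W (west): (x=2, y=2) -> (x=1, y=2)
  E (east): (x=1, y=2) -> (x=2, y=2)
  E (east): (x=2, y=2) -> (x=3, y=2)
  W (west): (x=3, y=2) -> (x=2, y=2)
  S (south): (x=2, y=2) -> (x=2, y=3)
  S (south): blocked, stay at (x=2, y=3)
  E (east): (x=2, y=3) -> (x=3, y=3)
  E (east): (x=3, y=3) -> (x=4, y=3)
  N (north): (x=4, y=3) -> (x=4, y=2)
  S (south): (x=4, y=2) -> (x=4, y=3)
Final: (x=4, y=3)

Answer: Final position: (x=4, y=3)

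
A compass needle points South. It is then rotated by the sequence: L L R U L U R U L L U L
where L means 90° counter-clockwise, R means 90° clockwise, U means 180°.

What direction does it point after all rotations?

Answer: Final heading: South

Derivation:
Start: South
  L (left (90° counter-clockwise)) -> East
  L (left (90° counter-clockwise)) -> North
  R (right (90° clockwise)) -> East
  U (U-turn (180°)) -> West
  L (left (90° counter-clockwise)) -> South
  U (U-turn (180°)) -> North
  R (right (90° clockwise)) -> East
  U (U-turn (180°)) -> West
  L (left (90° counter-clockwise)) -> South
  L (left (90° counter-clockwise)) -> East
  U (U-turn (180°)) -> West
  L (left (90° counter-clockwise)) -> South
Final: South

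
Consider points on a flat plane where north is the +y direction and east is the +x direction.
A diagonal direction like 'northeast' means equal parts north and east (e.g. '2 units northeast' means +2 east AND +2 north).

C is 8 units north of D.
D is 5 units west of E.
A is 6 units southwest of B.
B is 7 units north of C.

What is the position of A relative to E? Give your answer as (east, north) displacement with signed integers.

Place E at the origin (east=0, north=0).
  D is 5 units west of E: delta (east=-5, north=+0); D at (east=-5, north=0).
  C is 8 units north of D: delta (east=+0, north=+8); C at (east=-5, north=8).
  B is 7 units north of C: delta (east=+0, north=+7); B at (east=-5, north=15).
  A is 6 units southwest of B: delta (east=-6, north=-6); A at (east=-11, north=9).
Therefore A relative to E: (east=-11, north=9).

Answer: A is at (east=-11, north=9) relative to E.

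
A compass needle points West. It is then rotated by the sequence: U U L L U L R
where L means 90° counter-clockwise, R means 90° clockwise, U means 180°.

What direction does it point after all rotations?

Answer: Final heading: West

Derivation:
Start: West
  U (U-turn (180°)) -> East
  U (U-turn (180°)) -> West
  L (left (90° counter-clockwise)) -> South
  L (left (90° counter-clockwise)) -> East
  U (U-turn (180°)) -> West
  L (left (90° counter-clockwise)) -> South
  R (right (90° clockwise)) -> West
Final: West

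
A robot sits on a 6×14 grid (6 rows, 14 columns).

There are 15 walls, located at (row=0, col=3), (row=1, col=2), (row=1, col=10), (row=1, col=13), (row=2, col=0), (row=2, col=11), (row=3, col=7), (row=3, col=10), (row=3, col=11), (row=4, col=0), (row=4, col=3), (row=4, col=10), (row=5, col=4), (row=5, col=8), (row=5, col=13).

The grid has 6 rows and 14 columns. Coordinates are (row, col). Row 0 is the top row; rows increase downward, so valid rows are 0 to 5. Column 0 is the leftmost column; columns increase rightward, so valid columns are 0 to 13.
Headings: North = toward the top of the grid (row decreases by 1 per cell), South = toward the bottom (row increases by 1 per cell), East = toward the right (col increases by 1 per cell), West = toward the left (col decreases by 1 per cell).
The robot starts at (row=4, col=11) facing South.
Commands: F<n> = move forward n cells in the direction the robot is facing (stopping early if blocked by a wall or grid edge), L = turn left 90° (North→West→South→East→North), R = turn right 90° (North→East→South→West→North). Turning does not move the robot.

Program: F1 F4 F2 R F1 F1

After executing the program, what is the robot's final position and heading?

Start: (row=4, col=11), facing South
  F1: move forward 1, now at (row=5, col=11)
  F4: move forward 0/4 (blocked), now at (row=5, col=11)
  F2: move forward 0/2 (blocked), now at (row=5, col=11)
  R: turn right, now facing West
  F1: move forward 1, now at (row=5, col=10)
  F1: move forward 1, now at (row=5, col=9)
Final: (row=5, col=9), facing West

Answer: Final position: (row=5, col=9), facing West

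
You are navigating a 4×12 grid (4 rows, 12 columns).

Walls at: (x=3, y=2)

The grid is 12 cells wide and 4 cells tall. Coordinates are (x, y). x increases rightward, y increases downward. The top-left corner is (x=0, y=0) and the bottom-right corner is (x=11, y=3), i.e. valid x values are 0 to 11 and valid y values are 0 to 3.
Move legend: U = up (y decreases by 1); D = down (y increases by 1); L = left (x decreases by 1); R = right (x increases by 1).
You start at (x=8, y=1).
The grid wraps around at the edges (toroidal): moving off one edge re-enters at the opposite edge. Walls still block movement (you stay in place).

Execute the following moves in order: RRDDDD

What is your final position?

Answer: Final position: (x=10, y=1)

Derivation:
Start: (x=8, y=1)
  R (right): (x=8, y=1) -> (x=9, y=1)
  R (right): (x=9, y=1) -> (x=10, y=1)
  D (down): (x=10, y=1) -> (x=10, y=2)
  D (down): (x=10, y=2) -> (x=10, y=3)
  D (down): (x=10, y=3) -> (x=10, y=0)
  D (down): (x=10, y=0) -> (x=10, y=1)
Final: (x=10, y=1)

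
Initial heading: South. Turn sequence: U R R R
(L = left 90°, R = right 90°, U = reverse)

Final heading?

Answer: Final heading: West

Derivation:
Start: South
  U (U-turn (180°)) -> North
  R (right (90° clockwise)) -> East
  R (right (90° clockwise)) -> South
  R (right (90° clockwise)) -> West
Final: West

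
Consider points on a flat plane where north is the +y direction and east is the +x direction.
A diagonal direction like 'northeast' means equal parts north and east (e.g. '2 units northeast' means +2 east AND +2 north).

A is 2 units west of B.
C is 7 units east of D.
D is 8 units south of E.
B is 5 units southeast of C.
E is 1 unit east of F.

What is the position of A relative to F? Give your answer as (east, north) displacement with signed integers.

Answer: A is at (east=11, north=-13) relative to F.

Derivation:
Place F at the origin (east=0, north=0).
  E is 1 unit east of F: delta (east=+1, north=+0); E at (east=1, north=0).
  D is 8 units south of E: delta (east=+0, north=-8); D at (east=1, north=-8).
  C is 7 units east of D: delta (east=+7, north=+0); C at (east=8, north=-8).
  B is 5 units southeast of C: delta (east=+5, north=-5); B at (east=13, north=-13).
  A is 2 units west of B: delta (east=-2, north=+0); A at (east=11, north=-13).
Therefore A relative to F: (east=11, north=-13).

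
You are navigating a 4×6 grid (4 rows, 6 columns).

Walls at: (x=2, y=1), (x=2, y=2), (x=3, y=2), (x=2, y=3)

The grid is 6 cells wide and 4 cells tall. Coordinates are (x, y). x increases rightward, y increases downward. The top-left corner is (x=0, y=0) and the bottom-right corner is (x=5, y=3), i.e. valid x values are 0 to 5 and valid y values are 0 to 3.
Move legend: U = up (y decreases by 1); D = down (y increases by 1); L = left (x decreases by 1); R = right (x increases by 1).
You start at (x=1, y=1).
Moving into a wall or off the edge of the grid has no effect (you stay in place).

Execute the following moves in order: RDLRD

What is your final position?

Start: (x=1, y=1)
  R (right): blocked, stay at (x=1, y=1)
  D (down): (x=1, y=1) -> (x=1, y=2)
  L (left): (x=1, y=2) -> (x=0, y=2)
  R (right): (x=0, y=2) -> (x=1, y=2)
  D (down): (x=1, y=2) -> (x=1, y=3)
Final: (x=1, y=3)

Answer: Final position: (x=1, y=3)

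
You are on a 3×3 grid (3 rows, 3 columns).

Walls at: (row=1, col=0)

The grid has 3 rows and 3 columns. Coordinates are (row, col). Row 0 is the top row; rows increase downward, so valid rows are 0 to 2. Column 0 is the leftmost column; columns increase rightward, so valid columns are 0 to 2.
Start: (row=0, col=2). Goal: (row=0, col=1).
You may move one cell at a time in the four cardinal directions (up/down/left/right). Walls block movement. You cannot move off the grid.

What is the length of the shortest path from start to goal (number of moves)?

BFS from (row=0, col=2) until reaching (row=0, col=1):
  Distance 0: (row=0, col=2)
  Distance 1: (row=0, col=1), (row=1, col=2)  <- goal reached here
One shortest path (1 moves): (row=0, col=2) -> (row=0, col=1)

Answer: Shortest path length: 1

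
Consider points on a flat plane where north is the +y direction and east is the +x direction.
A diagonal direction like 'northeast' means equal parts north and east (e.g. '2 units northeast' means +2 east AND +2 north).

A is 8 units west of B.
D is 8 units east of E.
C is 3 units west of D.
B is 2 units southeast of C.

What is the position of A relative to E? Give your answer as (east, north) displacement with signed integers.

Answer: A is at (east=-1, north=-2) relative to E.

Derivation:
Place E at the origin (east=0, north=0).
  D is 8 units east of E: delta (east=+8, north=+0); D at (east=8, north=0).
  C is 3 units west of D: delta (east=-3, north=+0); C at (east=5, north=0).
  B is 2 units southeast of C: delta (east=+2, north=-2); B at (east=7, north=-2).
  A is 8 units west of B: delta (east=-8, north=+0); A at (east=-1, north=-2).
Therefore A relative to E: (east=-1, north=-2).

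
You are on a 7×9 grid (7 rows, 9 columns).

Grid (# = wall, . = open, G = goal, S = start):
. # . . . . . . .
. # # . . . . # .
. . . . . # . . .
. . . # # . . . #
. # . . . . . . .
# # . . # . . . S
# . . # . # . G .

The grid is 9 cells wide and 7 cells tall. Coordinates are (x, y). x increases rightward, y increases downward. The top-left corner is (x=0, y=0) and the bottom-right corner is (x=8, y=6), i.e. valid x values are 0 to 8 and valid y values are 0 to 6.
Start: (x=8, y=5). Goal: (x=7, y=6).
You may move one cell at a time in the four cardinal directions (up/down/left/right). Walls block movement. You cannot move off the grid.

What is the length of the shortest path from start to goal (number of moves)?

Answer: Shortest path length: 2

Derivation:
BFS from (x=8, y=5) until reaching (x=7, y=6):
  Distance 0: (x=8, y=5)
  Distance 1: (x=8, y=4), (x=7, y=5), (x=8, y=6)
  Distance 2: (x=7, y=4), (x=6, y=5), (x=7, y=6)  <- goal reached here
One shortest path (2 moves): (x=8, y=5) -> (x=7, y=5) -> (x=7, y=6)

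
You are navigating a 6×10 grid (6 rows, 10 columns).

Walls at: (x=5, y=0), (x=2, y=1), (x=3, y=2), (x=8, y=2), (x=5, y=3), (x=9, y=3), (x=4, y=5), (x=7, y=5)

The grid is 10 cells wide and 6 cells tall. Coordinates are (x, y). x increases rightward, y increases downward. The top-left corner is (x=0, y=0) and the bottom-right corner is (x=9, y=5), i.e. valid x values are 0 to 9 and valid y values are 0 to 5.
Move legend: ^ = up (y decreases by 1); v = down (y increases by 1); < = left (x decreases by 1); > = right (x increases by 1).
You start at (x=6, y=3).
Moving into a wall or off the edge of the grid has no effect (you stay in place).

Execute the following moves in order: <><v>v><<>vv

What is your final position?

Start: (x=6, y=3)
  < (left): blocked, stay at (x=6, y=3)
  > (right): (x=6, y=3) -> (x=7, y=3)
  < (left): (x=7, y=3) -> (x=6, y=3)
  v (down): (x=6, y=3) -> (x=6, y=4)
  > (right): (x=6, y=4) -> (x=7, y=4)
  v (down): blocked, stay at (x=7, y=4)
  > (right): (x=7, y=4) -> (x=8, y=4)
  < (left): (x=8, y=4) -> (x=7, y=4)
  < (left): (x=7, y=4) -> (x=6, y=4)
  > (right): (x=6, y=4) -> (x=7, y=4)
  v (down): blocked, stay at (x=7, y=4)
  v (down): blocked, stay at (x=7, y=4)
Final: (x=7, y=4)

Answer: Final position: (x=7, y=4)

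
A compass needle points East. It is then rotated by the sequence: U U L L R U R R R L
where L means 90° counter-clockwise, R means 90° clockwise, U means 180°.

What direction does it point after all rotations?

Answer: Final heading: North

Derivation:
Start: East
  U (U-turn (180°)) -> West
  U (U-turn (180°)) -> East
  L (left (90° counter-clockwise)) -> North
  L (left (90° counter-clockwise)) -> West
  R (right (90° clockwise)) -> North
  U (U-turn (180°)) -> South
  R (right (90° clockwise)) -> West
  R (right (90° clockwise)) -> North
  R (right (90° clockwise)) -> East
  L (left (90° counter-clockwise)) -> North
Final: North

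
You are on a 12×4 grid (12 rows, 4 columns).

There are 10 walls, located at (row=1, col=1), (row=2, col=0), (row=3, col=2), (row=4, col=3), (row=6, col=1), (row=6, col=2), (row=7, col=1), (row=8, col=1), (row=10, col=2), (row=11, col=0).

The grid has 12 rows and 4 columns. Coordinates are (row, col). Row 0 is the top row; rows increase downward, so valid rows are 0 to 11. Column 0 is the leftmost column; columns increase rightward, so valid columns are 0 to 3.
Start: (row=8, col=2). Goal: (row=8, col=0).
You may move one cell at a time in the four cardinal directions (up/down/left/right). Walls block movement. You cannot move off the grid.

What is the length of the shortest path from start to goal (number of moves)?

Answer: Shortest path length: 4

Derivation:
BFS from (row=8, col=2) until reaching (row=8, col=0):
  Distance 0: (row=8, col=2)
  Distance 1: (row=7, col=2), (row=8, col=3), (row=9, col=2)
  Distance 2: (row=7, col=3), (row=9, col=1), (row=9, col=3)
  Distance 3: (row=6, col=3), (row=9, col=0), (row=10, col=1), (row=10, col=3)
  Distance 4: (row=5, col=3), (row=8, col=0), (row=10, col=0), (row=11, col=1), (row=11, col=3)  <- goal reached here
One shortest path (4 moves): (row=8, col=2) -> (row=9, col=2) -> (row=9, col=1) -> (row=9, col=0) -> (row=8, col=0)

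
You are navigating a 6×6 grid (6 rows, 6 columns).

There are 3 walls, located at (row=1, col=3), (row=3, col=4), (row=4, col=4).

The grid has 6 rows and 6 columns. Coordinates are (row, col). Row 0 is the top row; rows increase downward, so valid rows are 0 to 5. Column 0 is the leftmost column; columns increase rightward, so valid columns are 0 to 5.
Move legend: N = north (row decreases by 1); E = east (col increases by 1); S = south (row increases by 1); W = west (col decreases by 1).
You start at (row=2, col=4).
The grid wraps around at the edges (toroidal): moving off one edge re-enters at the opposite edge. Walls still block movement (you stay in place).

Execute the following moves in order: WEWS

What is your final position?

Start: (row=2, col=4)
  W (west): (row=2, col=4) -> (row=2, col=3)
  E (east): (row=2, col=3) -> (row=2, col=4)
  W (west): (row=2, col=4) -> (row=2, col=3)
  S (south): (row=2, col=3) -> (row=3, col=3)
Final: (row=3, col=3)

Answer: Final position: (row=3, col=3)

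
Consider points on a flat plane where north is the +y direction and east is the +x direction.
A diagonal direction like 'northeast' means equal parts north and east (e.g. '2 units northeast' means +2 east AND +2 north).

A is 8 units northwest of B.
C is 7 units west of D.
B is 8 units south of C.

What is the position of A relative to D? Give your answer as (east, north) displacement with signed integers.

Place D at the origin (east=0, north=0).
  C is 7 units west of D: delta (east=-7, north=+0); C at (east=-7, north=0).
  B is 8 units south of C: delta (east=+0, north=-8); B at (east=-7, north=-8).
  A is 8 units northwest of B: delta (east=-8, north=+8); A at (east=-15, north=0).
Therefore A relative to D: (east=-15, north=0).

Answer: A is at (east=-15, north=0) relative to D.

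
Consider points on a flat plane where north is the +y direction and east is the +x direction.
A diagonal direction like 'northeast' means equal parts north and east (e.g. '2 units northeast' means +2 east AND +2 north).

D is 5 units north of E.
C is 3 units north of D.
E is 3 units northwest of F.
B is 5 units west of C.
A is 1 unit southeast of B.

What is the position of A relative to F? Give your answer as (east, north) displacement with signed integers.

Place F at the origin (east=0, north=0).
  E is 3 units northwest of F: delta (east=-3, north=+3); E at (east=-3, north=3).
  D is 5 units north of E: delta (east=+0, north=+5); D at (east=-3, north=8).
  C is 3 units north of D: delta (east=+0, north=+3); C at (east=-3, north=11).
  B is 5 units west of C: delta (east=-5, north=+0); B at (east=-8, north=11).
  A is 1 unit southeast of B: delta (east=+1, north=-1); A at (east=-7, north=10).
Therefore A relative to F: (east=-7, north=10).

Answer: A is at (east=-7, north=10) relative to F.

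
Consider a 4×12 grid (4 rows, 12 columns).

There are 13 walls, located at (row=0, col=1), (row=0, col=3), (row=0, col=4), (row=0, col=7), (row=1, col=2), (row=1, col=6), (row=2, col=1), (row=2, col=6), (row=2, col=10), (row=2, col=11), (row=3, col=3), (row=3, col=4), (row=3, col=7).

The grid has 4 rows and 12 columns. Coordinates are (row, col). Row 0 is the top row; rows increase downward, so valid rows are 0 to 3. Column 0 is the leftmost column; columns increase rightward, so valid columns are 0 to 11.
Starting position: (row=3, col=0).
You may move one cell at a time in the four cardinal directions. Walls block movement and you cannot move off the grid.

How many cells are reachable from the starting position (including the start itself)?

BFS flood-fill from (row=3, col=0):
  Distance 0: (row=3, col=0)
  Distance 1: (row=2, col=0), (row=3, col=1)
  Distance 2: (row=1, col=0), (row=3, col=2)
  Distance 3: (row=0, col=0), (row=1, col=1), (row=2, col=2)
  Distance 4: (row=2, col=3)
  Distance 5: (row=1, col=3), (row=2, col=4)
  Distance 6: (row=1, col=4), (row=2, col=5)
  Distance 7: (row=1, col=5), (row=3, col=5)
  Distance 8: (row=0, col=5), (row=3, col=6)
  Distance 9: (row=0, col=6)
Total reachable: 18 (grid has 35 open cells total)

Answer: Reachable cells: 18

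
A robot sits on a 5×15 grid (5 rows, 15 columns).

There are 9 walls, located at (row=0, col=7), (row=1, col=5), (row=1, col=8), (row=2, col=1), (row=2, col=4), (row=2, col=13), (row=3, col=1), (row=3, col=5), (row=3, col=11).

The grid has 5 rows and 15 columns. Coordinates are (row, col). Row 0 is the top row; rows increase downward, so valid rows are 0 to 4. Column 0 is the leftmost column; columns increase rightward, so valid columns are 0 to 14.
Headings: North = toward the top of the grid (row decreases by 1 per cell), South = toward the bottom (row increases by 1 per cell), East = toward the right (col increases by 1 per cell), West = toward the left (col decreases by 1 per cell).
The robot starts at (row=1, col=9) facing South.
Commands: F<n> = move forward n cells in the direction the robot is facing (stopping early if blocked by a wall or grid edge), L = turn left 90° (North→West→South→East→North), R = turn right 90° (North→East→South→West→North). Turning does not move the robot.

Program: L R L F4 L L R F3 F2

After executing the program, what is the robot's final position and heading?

Start: (row=1, col=9), facing South
  L: turn left, now facing East
  R: turn right, now facing South
  L: turn left, now facing East
  F4: move forward 4, now at (row=1, col=13)
  L: turn left, now facing North
  L: turn left, now facing West
  R: turn right, now facing North
  F3: move forward 1/3 (blocked), now at (row=0, col=13)
  F2: move forward 0/2 (blocked), now at (row=0, col=13)
Final: (row=0, col=13), facing North

Answer: Final position: (row=0, col=13), facing North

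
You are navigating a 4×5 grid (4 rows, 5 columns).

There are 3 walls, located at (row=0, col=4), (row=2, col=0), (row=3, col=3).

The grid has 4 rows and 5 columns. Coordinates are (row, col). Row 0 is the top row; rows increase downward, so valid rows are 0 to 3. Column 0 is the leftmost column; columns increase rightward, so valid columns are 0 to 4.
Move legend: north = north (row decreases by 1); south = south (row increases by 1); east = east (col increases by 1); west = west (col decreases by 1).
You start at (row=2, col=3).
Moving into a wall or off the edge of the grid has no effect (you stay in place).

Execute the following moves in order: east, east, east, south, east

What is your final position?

Answer: Final position: (row=3, col=4)

Derivation:
Start: (row=2, col=3)
  east (east): (row=2, col=3) -> (row=2, col=4)
  east (east): blocked, stay at (row=2, col=4)
  east (east): blocked, stay at (row=2, col=4)
  south (south): (row=2, col=4) -> (row=3, col=4)
  east (east): blocked, stay at (row=3, col=4)
Final: (row=3, col=4)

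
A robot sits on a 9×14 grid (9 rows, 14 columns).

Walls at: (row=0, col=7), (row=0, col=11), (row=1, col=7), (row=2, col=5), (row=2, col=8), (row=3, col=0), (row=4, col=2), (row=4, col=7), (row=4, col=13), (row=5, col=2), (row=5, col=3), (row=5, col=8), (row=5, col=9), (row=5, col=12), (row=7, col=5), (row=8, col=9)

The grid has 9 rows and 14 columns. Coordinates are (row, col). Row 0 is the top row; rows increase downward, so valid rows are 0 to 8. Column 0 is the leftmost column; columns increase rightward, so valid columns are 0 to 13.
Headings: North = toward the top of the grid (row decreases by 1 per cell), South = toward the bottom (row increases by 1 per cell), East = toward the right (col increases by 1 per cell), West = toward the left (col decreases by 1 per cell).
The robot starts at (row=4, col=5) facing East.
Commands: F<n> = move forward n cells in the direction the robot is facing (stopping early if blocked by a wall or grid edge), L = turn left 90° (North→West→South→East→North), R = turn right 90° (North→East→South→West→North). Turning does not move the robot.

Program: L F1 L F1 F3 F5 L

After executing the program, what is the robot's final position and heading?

Answer: Final position: (row=3, col=1), facing South

Derivation:
Start: (row=4, col=5), facing East
  L: turn left, now facing North
  F1: move forward 1, now at (row=3, col=5)
  L: turn left, now facing West
  F1: move forward 1, now at (row=3, col=4)
  F3: move forward 3, now at (row=3, col=1)
  F5: move forward 0/5 (blocked), now at (row=3, col=1)
  L: turn left, now facing South
Final: (row=3, col=1), facing South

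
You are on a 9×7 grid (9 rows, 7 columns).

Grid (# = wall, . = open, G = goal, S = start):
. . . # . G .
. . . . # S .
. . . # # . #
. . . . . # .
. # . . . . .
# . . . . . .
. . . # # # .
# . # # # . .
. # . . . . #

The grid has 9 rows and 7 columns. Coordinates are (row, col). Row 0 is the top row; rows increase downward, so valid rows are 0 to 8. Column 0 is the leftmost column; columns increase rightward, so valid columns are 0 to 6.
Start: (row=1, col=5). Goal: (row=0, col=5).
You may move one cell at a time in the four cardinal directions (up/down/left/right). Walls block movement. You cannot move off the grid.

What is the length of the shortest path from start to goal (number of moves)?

Answer: Shortest path length: 1

Derivation:
BFS from (row=1, col=5) until reaching (row=0, col=5):
  Distance 0: (row=1, col=5)
  Distance 1: (row=0, col=5), (row=1, col=6), (row=2, col=5)  <- goal reached here
One shortest path (1 moves): (row=1, col=5) -> (row=0, col=5)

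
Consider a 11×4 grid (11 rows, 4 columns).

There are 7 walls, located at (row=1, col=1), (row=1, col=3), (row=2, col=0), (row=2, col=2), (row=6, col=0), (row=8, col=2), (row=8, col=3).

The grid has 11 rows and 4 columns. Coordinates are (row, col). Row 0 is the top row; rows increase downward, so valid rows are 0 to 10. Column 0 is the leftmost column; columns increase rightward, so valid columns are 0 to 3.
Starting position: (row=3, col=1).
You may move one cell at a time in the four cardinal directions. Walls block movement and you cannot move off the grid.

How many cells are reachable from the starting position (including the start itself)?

Answer: Reachable cells: 31

Derivation:
BFS flood-fill from (row=3, col=1):
  Distance 0: (row=3, col=1)
  Distance 1: (row=2, col=1), (row=3, col=0), (row=3, col=2), (row=4, col=1)
  Distance 2: (row=3, col=3), (row=4, col=0), (row=4, col=2), (row=5, col=1)
  Distance 3: (row=2, col=3), (row=4, col=3), (row=5, col=0), (row=5, col=2), (row=6, col=1)
  Distance 4: (row=5, col=3), (row=6, col=2), (row=7, col=1)
  Distance 5: (row=6, col=3), (row=7, col=0), (row=7, col=2), (row=8, col=1)
  Distance 6: (row=7, col=3), (row=8, col=0), (row=9, col=1)
  Distance 7: (row=9, col=0), (row=9, col=2), (row=10, col=1)
  Distance 8: (row=9, col=3), (row=10, col=0), (row=10, col=2)
  Distance 9: (row=10, col=3)
Total reachable: 31 (grid has 37 open cells total)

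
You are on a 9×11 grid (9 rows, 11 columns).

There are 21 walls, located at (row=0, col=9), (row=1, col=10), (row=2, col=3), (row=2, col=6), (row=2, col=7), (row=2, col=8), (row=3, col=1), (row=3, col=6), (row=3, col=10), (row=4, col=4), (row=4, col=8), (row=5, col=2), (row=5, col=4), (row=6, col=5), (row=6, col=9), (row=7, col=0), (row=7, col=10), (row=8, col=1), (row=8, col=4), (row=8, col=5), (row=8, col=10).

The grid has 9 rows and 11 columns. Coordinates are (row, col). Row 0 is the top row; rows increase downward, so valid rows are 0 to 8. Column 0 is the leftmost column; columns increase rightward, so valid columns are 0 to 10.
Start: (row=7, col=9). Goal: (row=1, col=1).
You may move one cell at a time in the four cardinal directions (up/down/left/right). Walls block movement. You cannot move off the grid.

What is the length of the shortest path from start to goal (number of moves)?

BFS from (row=7, col=9) until reaching (row=1, col=1):
  Distance 0: (row=7, col=9)
  Distance 1: (row=7, col=8), (row=8, col=9)
  Distance 2: (row=6, col=8), (row=7, col=7), (row=8, col=8)
  Distance 3: (row=5, col=8), (row=6, col=7), (row=7, col=6), (row=8, col=7)
  Distance 4: (row=5, col=7), (row=5, col=9), (row=6, col=6), (row=7, col=5), (row=8, col=6)
  Distance 5: (row=4, col=7), (row=4, col=9), (row=5, col=6), (row=5, col=10), (row=7, col=4)
  Distance 6: (row=3, col=7), (row=3, col=9), (row=4, col=6), (row=4, col=10), (row=5, col=5), (row=6, col=4), (row=6, col=10), (row=7, col=3)
  Distance 7: (row=2, col=9), (row=3, col=8), (row=4, col=5), (row=6, col=3), (row=7, col=2), (row=8, col=3)
  Distance 8: (row=1, col=9), (row=2, col=10), (row=3, col=5), (row=5, col=3), (row=6, col=2), (row=7, col=1), (row=8, col=2)
  Distance 9: (row=1, col=8), (row=2, col=5), (row=3, col=4), (row=4, col=3), (row=6, col=1)
  Distance 10: (row=0, col=8), (row=1, col=5), (row=1, col=7), (row=2, col=4), (row=3, col=3), (row=4, col=2), (row=5, col=1), (row=6, col=0)
  Distance 11: (row=0, col=5), (row=0, col=7), (row=1, col=4), (row=1, col=6), (row=3, col=2), (row=4, col=1), (row=5, col=0)
  Distance 12: (row=0, col=4), (row=0, col=6), (row=1, col=3), (row=2, col=2), (row=4, col=0)
  Distance 13: (row=0, col=3), (row=1, col=2), (row=2, col=1), (row=3, col=0)
  Distance 14: (row=0, col=2), (row=1, col=1), (row=2, col=0)  <- goal reached here
One shortest path (14 moves): (row=7, col=9) -> (row=7, col=8) -> (row=7, col=7) -> (row=7, col=6) -> (row=7, col=5) -> (row=7, col=4) -> (row=7, col=3) -> (row=6, col=3) -> (row=5, col=3) -> (row=4, col=3) -> (row=4, col=2) -> (row=3, col=2) -> (row=2, col=2) -> (row=2, col=1) -> (row=1, col=1)

Answer: Shortest path length: 14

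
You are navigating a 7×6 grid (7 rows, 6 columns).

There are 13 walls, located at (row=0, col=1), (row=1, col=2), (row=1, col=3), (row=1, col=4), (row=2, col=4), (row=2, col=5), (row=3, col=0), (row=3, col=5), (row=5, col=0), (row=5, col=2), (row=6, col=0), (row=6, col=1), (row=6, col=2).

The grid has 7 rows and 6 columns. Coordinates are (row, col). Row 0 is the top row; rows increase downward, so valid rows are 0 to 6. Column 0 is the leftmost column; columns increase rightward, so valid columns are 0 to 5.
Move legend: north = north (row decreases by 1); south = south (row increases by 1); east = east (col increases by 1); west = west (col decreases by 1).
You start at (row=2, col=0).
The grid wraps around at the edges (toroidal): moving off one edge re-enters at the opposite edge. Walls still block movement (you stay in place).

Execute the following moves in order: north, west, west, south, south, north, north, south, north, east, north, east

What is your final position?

Start: (row=2, col=0)
  north (north): (row=2, col=0) -> (row=1, col=0)
  west (west): (row=1, col=0) -> (row=1, col=5)
  west (west): blocked, stay at (row=1, col=5)
  south (south): blocked, stay at (row=1, col=5)
  south (south): blocked, stay at (row=1, col=5)
  north (north): (row=1, col=5) -> (row=0, col=5)
  north (north): (row=0, col=5) -> (row=6, col=5)
  south (south): (row=6, col=5) -> (row=0, col=5)
  north (north): (row=0, col=5) -> (row=6, col=5)
  east (east): blocked, stay at (row=6, col=5)
  north (north): (row=6, col=5) -> (row=5, col=5)
  east (east): blocked, stay at (row=5, col=5)
Final: (row=5, col=5)

Answer: Final position: (row=5, col=5)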